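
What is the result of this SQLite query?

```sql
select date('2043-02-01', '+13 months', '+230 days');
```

Adding +13 months to 2043-02-01 gives 2044-03-01.
Applying '+230 days' to 2044-03-01: counting 230 days forward gives 2044-10-17.

2044-10-17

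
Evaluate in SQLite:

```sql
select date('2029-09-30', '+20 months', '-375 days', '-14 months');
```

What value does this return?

Adding +20 months to 2029-09-30 gives 2031-05-30.
Applying '-375 days' to 2031-05-30: counting 375 days back gives 2030-05-20.
Adding -14 months to 2030-05-20 gives 2029-03-20.

2029-03-20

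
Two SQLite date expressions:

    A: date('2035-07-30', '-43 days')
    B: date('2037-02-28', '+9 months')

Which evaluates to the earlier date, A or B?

A

A = 2035-06-17.
B = 2037-11-28.
A is earlier.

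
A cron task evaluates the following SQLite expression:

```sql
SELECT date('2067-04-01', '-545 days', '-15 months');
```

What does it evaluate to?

2064-07-03

Applying '-545 days' to 2067-04-01: counting 545 days back gives 2065-10-03.
Adding -15 months to 2065-10-03 gives 2064-07-03.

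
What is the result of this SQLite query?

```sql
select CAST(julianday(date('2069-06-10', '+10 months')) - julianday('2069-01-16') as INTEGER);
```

Adding +10 months to 2069-06-10 gives 2070-04-10.
15 days remain in January 2069 after the 16th (31 − 16).
Full months from February 2069 through March 2070 contribute their day counts.
Then 10 days into April 2070.
Total: 15 + 28 + 31 + 30 + 31 + 30 + 31 + 31 + 30 + 31 + 30 + 31 + 31 + 28 + 31 + 10 = 449.

449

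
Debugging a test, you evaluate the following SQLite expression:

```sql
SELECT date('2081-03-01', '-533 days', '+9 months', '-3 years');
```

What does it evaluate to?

Applying '-533 days' to 2081-03-01: counting 533 days back gives 2079-09-15.
Adding +9 months to 2079-09-15 gives 2080-06-15.
Adding -3 years to 2080-06-15 gives 2077-06-15.

2077-06-15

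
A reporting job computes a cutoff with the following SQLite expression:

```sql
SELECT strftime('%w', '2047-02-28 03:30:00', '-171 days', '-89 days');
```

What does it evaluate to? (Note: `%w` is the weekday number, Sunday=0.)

First apply '-171 days', '-89 days': 2047-02-28 03:30:00 → 2046-06-13 03:30:00.
2046-06-13 is a Wednesday; with Sunday=0 that is 3.

3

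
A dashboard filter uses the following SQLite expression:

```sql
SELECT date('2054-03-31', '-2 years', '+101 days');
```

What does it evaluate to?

2052-07-10

Adding -2 years to 2054-03-31 gives 2052-03-31.
Applying '+101 days' to 2052-03-31: counting 101 days forward gives 2052-07-10.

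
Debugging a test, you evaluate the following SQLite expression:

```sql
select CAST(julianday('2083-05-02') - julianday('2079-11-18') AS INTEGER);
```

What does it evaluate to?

1261

12 days remain in November 2079 after the 18th (30 − 18).
Full months from December 2079 through April 2083 contribute their day counts.
Then 2 days into May 2083.
Total: 12 + 31 + 31 + 29 + 31 + 30 + 31 + 30 + 31 + 31 + 30 + 31 + 30 + 31 + 31 + 28 + 31 + 30 + 31 + 30 + 31 + 31 + 30 + 31 + 30 + 31 + 31 + 28 + 31 + 30 + 31 + 30 + 31 + 31 + 30 + 31 + 30 + 31 + 31 + 28 + 31 + 30 + 2 = 1261.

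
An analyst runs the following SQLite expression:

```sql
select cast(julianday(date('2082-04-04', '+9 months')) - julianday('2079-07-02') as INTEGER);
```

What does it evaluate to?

Adding +9 months to 2082-04-04 gives 2083-01-04.
29 days remain in July 2079 after the 2nd (31 − 2).
Full months from August 2079 through December 2082 contribute their day counts.
Then 4 days into January 2083.
Total: 29 + 31 + 30 + 31 + 30 + 31 + 31 + 29 + 31 + 30 + 31 + 30 + 31 + 31 + 30 + 31 + 30 + 31 + 31 + 28 + 31 + 30 + 31 + 30 + 31 + 31 + 30 + 31 + 30 + 31 + 31 + 28 + 31 + 30 + 31 + 30 + 31 + 31 + 30 + 31 + 30 + 31 + 4 = 1282.

1282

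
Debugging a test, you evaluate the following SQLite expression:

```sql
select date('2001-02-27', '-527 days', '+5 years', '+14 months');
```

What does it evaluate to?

2005-11-19

Applying '-527 days' to 2001-02-27: counting 527 days back gives 1999-09-19.
Adding +5 years to 1999-09-19 gives 2004-09-19.
Adding +14 months to 2004-09-19 gives 2005-11-19.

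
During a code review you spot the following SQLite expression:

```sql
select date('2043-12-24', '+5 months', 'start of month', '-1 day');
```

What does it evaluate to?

Adding +5 months to 2043-12-24 gives 2044-05-24.
`start of month` rewinds 2044-05-24 to 2044-05-01.
Going back 1 day from 2044-05-01 reaches 2044-04-30 (last day of April, 30 days).

2044-04-30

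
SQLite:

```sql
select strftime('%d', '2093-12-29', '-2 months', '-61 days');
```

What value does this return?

First apply '-2 months', '-61 days': 2093-12-29 → 2093-08-29.
`%d` extracts the 2-digit day of month: 29.

29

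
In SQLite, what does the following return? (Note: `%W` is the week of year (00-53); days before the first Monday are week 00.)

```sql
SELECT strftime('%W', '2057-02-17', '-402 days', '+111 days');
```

First apply '-402 days', '+111 days': 2057-02-17 → 2056-05-02.
2056-05-02 is a Tuesday. SQLite's %W counts Mondays since the year started; the result is 18.

18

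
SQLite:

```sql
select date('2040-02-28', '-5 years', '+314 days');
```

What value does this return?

Adding -5 years to 2040-02-28 gives 2035-02-28.
Applying '+314 days' to 2035-02-28: counting 314 days forward gives 2036-01-08.

2036-01-08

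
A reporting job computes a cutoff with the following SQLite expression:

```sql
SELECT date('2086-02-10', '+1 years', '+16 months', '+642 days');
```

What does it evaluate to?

2090-03-14

Adding +1 year to 2086-02-10 gives 2087-02-10.
Adding +16 months to 2087-02-10 gives 2088-06-10.
Applying '+642 days' to 2088-06-10: counting 642 days forward gives 2090-03-14.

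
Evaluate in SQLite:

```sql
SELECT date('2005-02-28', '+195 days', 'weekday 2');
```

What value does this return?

Applying '+195 days' to 2005-02-28: counting 195 days forward gives 2005-09-11.
`weekday 2` advances to the next Tuesday; 2005-09-11 is a Sunday, so it moves forward to 2005-09-13.

2005-09-13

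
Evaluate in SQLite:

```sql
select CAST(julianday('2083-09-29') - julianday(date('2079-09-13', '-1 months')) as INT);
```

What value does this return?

1508

Adding -1 month to 2079-09-13 gives 2079-08-13.
18 days remain in August 2079 after the 13th (31 − 13).
Full months from September 2079 through August 2083 contribute their day counts.
Then 29 days into September 2083.
Total: 18 + 30 + 31 + 30 + 31 + 31 + 29 + 31 + 30 + 31 + 30 + 31 + 31 + 30 + 31 + 30 + 31 + 31 + 28 + 31 + 30 + 31 + 30 + 31 + 31 + 30 + 31 + 30 + 31 + 31 + 28 + 31 + 30 + 31 + 30 + 31 + 31 + 30 + 31 + 30 + 31 + 31 + 28 + 31 + 30 + 31 + 30 + 31 + 31 + 29 = 1508.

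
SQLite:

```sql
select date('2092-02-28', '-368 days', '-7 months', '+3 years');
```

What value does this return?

Applying '-368 days' to 2092-02-28: counting 368 days back gives 2091-02-25.
Adding -7 months to 2091-02-25 gives 2090-07-25.
Adding +3 years to 2090-07-25 gives 2093-07-25.

2093-07-25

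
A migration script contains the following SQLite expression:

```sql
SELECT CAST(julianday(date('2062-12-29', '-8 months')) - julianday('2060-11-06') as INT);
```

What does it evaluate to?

Adding -8 months to 2062-12-29 gives 2062-04-29.
24 days remain in November 2060 after the 6th (30 − 6).
Full months from December 2060 through March 2062 contribute their day counts.
Then 29 days into April 2062.
Total: 24 + 31 + 31 + 28 + 31 + 30 + 31 + 30 + 31 + 31 + 30 + 31 + 30 + 31 + 31 + 28 + 31 + 29 = 539.

539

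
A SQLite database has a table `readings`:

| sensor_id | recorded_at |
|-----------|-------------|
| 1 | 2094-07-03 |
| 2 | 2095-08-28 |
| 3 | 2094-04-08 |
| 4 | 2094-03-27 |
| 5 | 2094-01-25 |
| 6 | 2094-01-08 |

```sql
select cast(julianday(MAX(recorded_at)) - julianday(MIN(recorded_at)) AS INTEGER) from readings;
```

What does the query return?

597

MIN = 2094-01-08, MAX = 2095-08-28.
23 days remain in January 2094 after the 8th (31 − 8).
Full months from February 2094 through July 2095 contribute their day counts.
Then 28 days into August 2095.
Total: 23 + 28 + 31 + 30 + 31 + 30 + 31 + 31 + 30 + 31 + 30 + 31 + 31 + 28 + 31 + 30 + 31 + 30 + 31 + 28 = 597.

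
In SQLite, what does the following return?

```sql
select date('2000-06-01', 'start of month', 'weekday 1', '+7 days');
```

2000-06-12

`start of month` rewinds 2000-06-01 to 2000-06-01.
`weekday 1` advances to the next Monday; 2000-06-01 is a Thursday, so it moves forward to 2000-06-05.
Advancing 7 more days within June lands on 2000-06-12.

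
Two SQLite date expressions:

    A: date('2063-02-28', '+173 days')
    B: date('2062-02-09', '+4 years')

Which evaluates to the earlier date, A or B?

A = 2063-08-20.
B = 2066-02-09.
A is earlier.

A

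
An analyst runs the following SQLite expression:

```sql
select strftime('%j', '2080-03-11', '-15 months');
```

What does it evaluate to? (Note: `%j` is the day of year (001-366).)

345

First apply '-15 months': 2080-03-11 → 2078-12-11.
Day-of-year for 2078-12-11: days since 2078-01-01 inclusive = 345, zero-padded to 345.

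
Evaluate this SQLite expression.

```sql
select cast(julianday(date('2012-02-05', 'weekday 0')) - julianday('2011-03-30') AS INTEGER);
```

`weekday 0` advances to the next Sunday; 2012-02-05 is already a Sunday, so it stays at 2012-02-05.
1 day remains in March 2011 after the 30th (31 − 30).
Full months from April 2011 through January 2012 contribute their day counts.
Then 5 days into February 2012.
Total: 1 + 30 + 31 + 30 + 31 + 31 + 30 + 31 + 30 + 31 + 31 + 5 = 312.

312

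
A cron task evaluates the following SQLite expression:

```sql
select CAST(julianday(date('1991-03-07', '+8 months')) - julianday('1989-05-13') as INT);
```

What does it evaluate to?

Adding +8 months to 1991-03-07 gives 1991-11-07.
18 days remain in May 1989 after the 13th (31 − 13).
Full months from June 1989 through October 1991 contribute their day counts.
Then 7 days into November 1991.
Total: 18 + 30 + 31 + 31 + 30 + 31 + 30 + 31 + 31 + 28 + 31 + 30 + 31 + 30 + 31 + 31 + 30 + 31 + 30 + 31 + 31 + 28 + 31 + 30 + 31 + 30 + 31 + 31 + 30 + 31 + 7 = 908.

908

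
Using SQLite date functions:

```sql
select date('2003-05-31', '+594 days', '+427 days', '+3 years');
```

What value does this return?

2009-03-17

Applying '+594 days' to 2003-05-31: counting 594 days forward gives 2005-01-14.
Applying '+427 days' to 2005-01-14: counting 427 days forward gives 2006-03-17.
Adding +3 years to 2006-03-17 gives 2009-03-17.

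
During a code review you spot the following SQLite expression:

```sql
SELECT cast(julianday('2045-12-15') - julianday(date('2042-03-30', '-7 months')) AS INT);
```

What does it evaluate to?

1568

Adding -7 months to 2042-03-30 gives 2041-08-30.
1 day remains in August 2041 after the 30th (31 − 30).
Full months from September 2041 through November 2045 contribute their day counts.
Then 15 days into December 2045.
Total: 1 + 30 + 31 + 30 + 31 + 31 + 28 + 31 + 30 + 31 + 30 + 31 + 31 + 30 + 31 + 30 + 31 + 31 + 28 + 31 + 30 + 31 + 30 + 31 + 31 + 30 + 31 + 30 + 31 + 31 + 29 + 31 + 30 + 31 + 30 + 31 + 31 + 30 + 31 + 30 + 31 + 31 + 28 + 31 + 30 + 31 + 30 + 31 + 31 + 30 + 31 + 30 + 15 = 1568.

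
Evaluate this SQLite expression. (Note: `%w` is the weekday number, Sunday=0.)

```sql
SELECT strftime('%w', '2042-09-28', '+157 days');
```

First apply '+157 days': 2042-09-28 → 2043-03-04.
2043-03-04 is a Wednesday; with Sunday=0 that is 3.

3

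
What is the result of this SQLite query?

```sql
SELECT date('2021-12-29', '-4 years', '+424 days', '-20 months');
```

2017-06-26

Adding -4 years to 2021-12-29 gives 2017-12-29.
Applying '+424 days' to 2017-12-29: counting 424 days forward gives 2019-02-26.
Adding -20 months to 2019-02-26 gives 2017-06-26.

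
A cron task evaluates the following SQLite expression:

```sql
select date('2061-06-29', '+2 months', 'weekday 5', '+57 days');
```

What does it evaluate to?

2061-10-29

Adding +2 months to 2061-06-29 gives 2061-08-29.
`weekday 5` advances to the next Friday; 2061-08-29 is a Monday, so it moves forward to 2061-09-02.
Applying '+57 days' to 2061-09-02: counting 57 days forward gives 2061-10-29.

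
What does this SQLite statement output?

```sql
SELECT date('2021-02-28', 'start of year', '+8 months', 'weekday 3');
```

`start of year` rewinds 2021-02-28 to 2021-01-01.
Adding +8 months to 2021-01-01 gives 2021-09-01.
`weekday 3` advances to the next Wednesday; 2021-09-01 is already a Wednesday, so it stays at 2021-09-01.

2021-09-01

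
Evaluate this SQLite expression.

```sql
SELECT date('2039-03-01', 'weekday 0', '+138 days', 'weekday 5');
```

`weekday 0` advances to the next Sunday; 2039-03-01 is a Tuesday, so it moves forward to 2039-03-06.
Applying '+138 days' to 2039-03-06: counting 138 days forward gives 2039-07-22.
`weekday 5` advances to the next Friday; 2039-07-22 is already a Friday, so it stays at 2039-07-22.

2039-07-22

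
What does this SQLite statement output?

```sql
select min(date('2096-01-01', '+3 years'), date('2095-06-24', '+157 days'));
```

2095-11-28

date('2096-01-01', '+3 years') → 2099-01-01.
date('2095-06-24', '+157 days') → 2095-11-28.
Earlier of the two is 2095-11-28.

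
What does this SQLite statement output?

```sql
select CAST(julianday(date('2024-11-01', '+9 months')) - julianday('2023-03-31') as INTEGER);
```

Adding +9 months to 2024-11-01 gives 2025-08-01.
0 days remain in March 2023 after the 31st (31 − 31).
Full months from April 2023 through July 2025 contribute their day counts.
Then 1 day into August 2025.
Total: 0 + 30 + 31 + 30 + 31 + 31 + 30 + 31 + 30 + 31 + 31 + 29 + 31 + 30 + 31 + 30 + 31 + 31 + 30 + 31 + 30 + 31 + 31 + 28 + 31 + 30 + 31 + 30 + 31 + 1 = 854.

854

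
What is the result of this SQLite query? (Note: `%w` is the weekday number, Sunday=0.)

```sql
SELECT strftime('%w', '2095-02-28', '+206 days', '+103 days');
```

2

First apply '+206 days', '+103 days': 2095-02-28 → 2096-01-03.
2096-01-03 is a Tuesday; with Sunday=0 that is 2.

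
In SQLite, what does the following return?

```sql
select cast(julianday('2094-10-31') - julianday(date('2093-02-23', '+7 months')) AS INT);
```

403

Adding +7 months to 2093-02-23 gives 2093-09-23.
7 days remain in September 2093 after the 23rd (30 − 23).
Full months from October 2093 through September 2094 contribute their day counts.
Then 31 days into October 2094.
Total: 7 + 31 + 30 + 31 + 31 + 28 + 31 + 30 + 31 + 30 + 31 + 31 + 30 + 31 = 403.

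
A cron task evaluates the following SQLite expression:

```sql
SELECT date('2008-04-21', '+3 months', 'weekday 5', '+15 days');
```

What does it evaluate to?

2008-08-09

Adding +3 months to 2008-04-21 gives 2008-07-21.
`weekday 5` advances to the next Friday; 2008-07-21 is a Monday, so it moves forward to 2008-07-25.
July 2008 has 31 days; 6 remain after the 25th, so 7 days reach 2008-08-01.
Advancing 8 more days within August lands on 2008-08-09.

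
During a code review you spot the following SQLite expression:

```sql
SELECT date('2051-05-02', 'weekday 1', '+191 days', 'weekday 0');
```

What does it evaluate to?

2051-11-19

`weekday 1` advances to the next Monday; 2051-05-02 is a Tuesday, so it moves forward to 2051-05-08.
Applying '+191 days' to 2051-05-08: counting 191 days forward gives 2051-11-15.
`weekday 0` advances to the next Sunday; 2051-11-15 is a Wednesday, so it moves forward to 2051-11-19.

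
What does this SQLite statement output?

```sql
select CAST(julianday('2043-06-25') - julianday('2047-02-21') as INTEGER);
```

5 days remain in June 2043 after the 25th (30 − 25).
Full months from July 2043 through January 2047 contribute their day counts.
Then 21 days into February 2047.
Total: 5 + 31 + 31 + 30 + 31 + 30 + 31 + 31 + 29 + 31 + 30 + 31 + 30 + 31 + 31 + 30 + 31 + 30 + 31 + 31 + 28 + 31 + 30 + 31 + 30 + 31 + 31 + 30 + 31 + 30 + 31 + 31 + 28 + 31 + 30 + 31 + 30 + 31 + 31 + 30 + 31 + 30 + 31 + 31 + 21 = 1337.
The subtraction is earlier − later, so the result is −1337 → -1337.

-1337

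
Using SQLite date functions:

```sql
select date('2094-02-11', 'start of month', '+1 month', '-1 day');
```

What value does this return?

2094-02-28

`start of month` rewinds 2094-02-11 to 2094-02-01.
Adding +1 month to 2094-02-01 gives 2094-03-01.
Going back 1 day from 2094-03-01 reaches 2094-02-28 (last day of February, 28 days).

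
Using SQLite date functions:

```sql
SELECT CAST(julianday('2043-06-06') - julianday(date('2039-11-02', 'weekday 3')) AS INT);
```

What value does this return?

`weekday 3` advances to the next Wednesday; 2039-11-02 is already a Wednesday, so it stays at 2039-11-02.
28 days remain in November 2039 after the 2nd (30 − 2).
Full months from December 2039 through May 2043 contribute their day counts.
Then 6 days into June 2043.
Total: 28 + 31 + 31 + 29 + 31 + 30 + 31 + 30 + 31 + 31 + 30 + 31 + 30 + 31 + 31 + 28 + 31 + 30 + 31 + 30 + 31 + 31 + 30 + 31 + 30 + 31 + 31 + 28 + 31 + 30 + 31 + 30 + 31 + 31 + 30 + 31 + 30 + 31 + 31 + 28 + 31 + 30 + 31 + 6 = 1312.

1312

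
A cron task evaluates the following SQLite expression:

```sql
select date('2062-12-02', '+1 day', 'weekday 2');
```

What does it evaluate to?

2062-12-05

Advancing 1 more day within December lands on 2062-12-03.
`weekday 2` advances to the next Tuesday; 2062-12-03 is a Sunday, so it moves forward to 2062-12-05.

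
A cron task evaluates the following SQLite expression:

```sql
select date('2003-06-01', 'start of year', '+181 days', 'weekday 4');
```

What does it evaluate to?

`start of year` rewinds 2003-06-01 to 2003-01-01.
Applying '+181 days' to 2003-01-01: counting 181 days forward gives 2003-07-01.
`weekday 4` advances to the next Thursday; 2003-07-01 is a Tuesday, so it moves forward to 2003-07-03.

2003-07-03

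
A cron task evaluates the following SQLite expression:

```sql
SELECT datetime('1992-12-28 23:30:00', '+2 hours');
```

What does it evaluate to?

1992-12-29 01:30:00

+2 hours from 1992-12-28 23:30:00 is 1992-12-29 01:30:00 (crosses midnight).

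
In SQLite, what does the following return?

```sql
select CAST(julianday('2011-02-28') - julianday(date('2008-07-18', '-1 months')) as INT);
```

Adding -1 month to 2008-07-18 gives 2008-06-18.
12 days remain in June 2008 after the 18th (30 − 18).
Full months from July 2008 through January 2011 contribute their day counts.
Then 28 days into February 2011.
Total: 12 + 31 + 31 + 30 + 31 + 30 + 31 + 31 + 28 + 31 + 30 + 31 + 30 + 31 + 31 + 30 + 31 + 30 + 31 + 31 + 28 + 31 + 30 + 31 + 30 + 31 + 31 + 30 + 31 + 30 + 31 + 31 + 28 = 985.

985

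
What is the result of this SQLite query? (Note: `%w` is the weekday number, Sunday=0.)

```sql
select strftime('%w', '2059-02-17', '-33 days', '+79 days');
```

5

First apply '-33 days', '+79 days': 2059-02-17 → 2059-04-04.
2059-04-04 is a Friday; with Sunday=0 that is 5.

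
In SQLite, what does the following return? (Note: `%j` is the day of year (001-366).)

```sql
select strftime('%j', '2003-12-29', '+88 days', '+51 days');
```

137

First apply '+88 days', '+51 days': 2003-12-29 → 2004-05-16.
Day-of-year for 2004-05-16: days since 2004-01-01 inclusive = 137, zero-padded to 137.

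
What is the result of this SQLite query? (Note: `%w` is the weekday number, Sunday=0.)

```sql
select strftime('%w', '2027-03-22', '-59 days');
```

First apply '-59 days': 2027-03-22 → 2027-01-22.
2027-01-22 is a Friday; with Sunday=0 that is 5.

5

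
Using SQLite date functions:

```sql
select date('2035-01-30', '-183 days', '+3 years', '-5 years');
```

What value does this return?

2032-07-31

Applying '-183 days' to 2035-01-30: counting 183 days back gives 2034-07-31.
Adding +3 years to 2034-07-31 gives 2037-07-31.
Adding -5 years to 2037-07-31 gives 2032-07-31.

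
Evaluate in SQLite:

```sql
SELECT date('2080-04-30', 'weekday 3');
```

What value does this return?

`weekday 3` advances to the next Wednesday; 2080-04-30 is a Tuesday, so it moves forward to 2080-05-01.

2080-05-01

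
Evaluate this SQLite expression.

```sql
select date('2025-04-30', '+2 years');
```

2027-04-30

Adding +2 years to 2025-04-30 gives 2027-04-30.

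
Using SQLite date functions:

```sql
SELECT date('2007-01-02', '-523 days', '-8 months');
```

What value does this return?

Applying '-523 days' to 2007-01-02: counting 523 days back gives 2005-07-28.
Adding -8 months to 2005-07-28 gives 2004-11-28.

2004-11-28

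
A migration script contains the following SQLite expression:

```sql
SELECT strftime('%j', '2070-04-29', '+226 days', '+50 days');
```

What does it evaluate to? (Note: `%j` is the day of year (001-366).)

First apply '+226 days', '+50 days': 2070-04-29 → 2071-01-30.
Day-of-year for 2071-01-30: days since 2071-01-01 inclusive = 30, zero-padded to 030.

030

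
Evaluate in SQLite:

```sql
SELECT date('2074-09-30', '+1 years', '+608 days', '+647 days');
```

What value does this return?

2079-03-08

Adding +1 year to 2074-09-30 gives 2075-09-30.
Applying '+608 days' to 2075-09-30: counting 608 days forward gives 2077-05-30.
Applying '+647 days' to 2077-05-30: counting 647 days forward gives 2079-03-08.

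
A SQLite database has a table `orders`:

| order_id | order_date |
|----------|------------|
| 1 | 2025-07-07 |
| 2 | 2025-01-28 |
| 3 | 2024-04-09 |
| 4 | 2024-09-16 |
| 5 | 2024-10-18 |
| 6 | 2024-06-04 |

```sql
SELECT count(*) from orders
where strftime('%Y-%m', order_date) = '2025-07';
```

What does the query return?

1

Rows with year-month 2025-07: 2025-07-07 → 1.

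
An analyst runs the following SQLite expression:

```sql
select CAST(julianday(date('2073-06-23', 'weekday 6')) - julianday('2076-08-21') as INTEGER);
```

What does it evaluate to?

`weekday 6` advances to the next Saturday; 2073-06-23 is a Friday, so it moves forward to 2073-06-24.
6 days remain in June 2073 after the 24th (30 − 24).
Full months from July 2073 through July 2076 contribute their day counts.
Then 21 days into August 2076.
Total: 6 + 31 + 31 + 30 + 31 + 30 + 31 + 31 + 28 + 31 + 30 + 31 + 30 + 31 + 31 + 30 + 31 + 30 + 31 + 31 + 28 + 31 + 30 + 31 + 30 + 31 + 31 + 30 + 31 + 30 + 31 + 31 + 29 + 31 + 30 + 31 + 30 + 31 + 21 = 1154.
The subtraction is earlier − later, so the result is −1154 → -1154.

-1154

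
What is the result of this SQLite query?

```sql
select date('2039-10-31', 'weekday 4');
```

2039-11-03

`weekday 4` advances to the next Thursday; 2039-10-31 is a Monday, so it moves forward to 2039-11-03.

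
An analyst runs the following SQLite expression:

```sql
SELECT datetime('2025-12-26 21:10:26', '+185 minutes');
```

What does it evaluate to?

2025-12-27 00:15:26

185 minutes = 3h 5m; +185 minutes from 2025-12-26 21:10:26 is 2025-12-27 00:15:26 (crosses midnight).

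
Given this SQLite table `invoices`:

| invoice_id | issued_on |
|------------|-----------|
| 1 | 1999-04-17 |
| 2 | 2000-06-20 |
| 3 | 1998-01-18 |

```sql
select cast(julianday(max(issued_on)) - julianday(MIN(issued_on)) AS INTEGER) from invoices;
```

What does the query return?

884

MIN = 1998-01-18, MAX = 2000-06-20.
13 days remain in January 1998 after the 18th (31 − 18).
Full months from February 1998 through May 2000 contribute their day counts.
Then 20 days into June 2000.
Total: 13 + 28 + 31 + 30 + 31 + 30 + 31 + 31 + 30 + 31 + 30 + 31 + 31 + 28 + 31 + 30 + 31 + 30 + 31 + 31 + 30 + 31 + 30 + 31 + 31 + 29 + 31 + 30 + 31 + 20 = 884.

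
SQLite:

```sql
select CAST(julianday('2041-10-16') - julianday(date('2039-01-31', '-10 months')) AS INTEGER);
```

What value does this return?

Adding -10 months to 2039-01-31 gives 2038-03-31.
0 days remain in March 2038 after the 31st (31 − 31).
Full months from April 2038 through September 2041 contribute their day counts.
Then 16 days into October 2041.
Total: 0 + 30 + 31 + 30 + 31 + 31 + 30 + 31 + 30 + 31 + 31 + 28 + 31 + 30 + 31 + 30 + 31 + 31 + 30 + 31 + 30 + 31 + 31 + 29 + 31 + 30 + 31 + 30 + 31 + 31 + 30 + 31 + 30 + 31 + 31 + 28 + 31 + 30 + 31 + 30 + 31 + 31 + 30 + 16 = 1295.

1295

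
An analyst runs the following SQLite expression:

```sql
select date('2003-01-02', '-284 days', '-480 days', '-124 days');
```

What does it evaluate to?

2000-07-28

Applying '-284 days' to 2003-01-02: counting 284 days back gives 2002-03-24.
Applying '-480 days' to 2002-03-24: counting 480 days back gives 2000-11-29.
Applying '-124 days' to 2000-11-29: counting 124 days back gives 2000-07-28.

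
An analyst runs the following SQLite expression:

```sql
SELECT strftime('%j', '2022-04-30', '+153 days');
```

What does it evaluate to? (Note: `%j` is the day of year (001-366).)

273

First apply '+153 days': 2022-04-30 → 2022-09-30.
Day-of-year for 2022-09-30: days since 2022-01-01 inclusive = 273, zero-padded to 273.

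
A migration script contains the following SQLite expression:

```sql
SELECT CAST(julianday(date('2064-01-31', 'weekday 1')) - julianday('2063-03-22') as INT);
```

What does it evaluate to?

319

`weekday 1` advances to the next Monday; 2064-01-31 is a Thursday, so it moves forward to 2064-02-04.
9 days remain in March 2063 after the 22nd (31 − 22).
Full months from April 2063 through January 2064 contribute their day counts.
Then 4 days into February 2064.
Total: 9 + 30 + 31 + 30 + 31 + 31 + 30 + 31 + 30 + 31 + 31 + 4 = 319.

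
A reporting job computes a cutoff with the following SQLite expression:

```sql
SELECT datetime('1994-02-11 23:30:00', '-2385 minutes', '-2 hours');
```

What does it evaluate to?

2385 minutes = 39h 45m; -2385 minutes from 1994-02-11 23:30:00 is 1994-02-10 07:45:00 (crosses midnight).
-2 hours from 1994-02-10 07:45:00 is 1994-02-10 05:45:00.

1994-02-10 05:45:00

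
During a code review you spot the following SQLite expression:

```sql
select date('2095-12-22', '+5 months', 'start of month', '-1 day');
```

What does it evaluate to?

Adding +5 months to 2095-12-22 gives 2096-05-22.
`start of month` rewinds 2096-05-22 to 2096-05-01.
Going back 1 day from 2096-05-01 reaches 2096-04-30 (last day of April, 30 days).

2096-04-30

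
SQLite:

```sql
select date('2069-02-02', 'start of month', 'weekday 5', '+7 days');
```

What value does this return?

`start of month` rewinds 2069-02-02 to 2069-02-01.
`weekday 5` advances to the next Friday; 2069-02-01 is already a Friday, so it stays at 2069-02-01.
Advancing 7 more days within February lands on 2069-02-08.

2069-02-08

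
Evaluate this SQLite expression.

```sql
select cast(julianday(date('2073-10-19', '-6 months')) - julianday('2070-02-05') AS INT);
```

Adding -6 months to 2073-10-19 gives 2073-04-19.
23 days remain in February 2070 after the 5th (28 − 5).
Full months from March 2070 through March 2073 contribute their day counts.
Then 19 days into April 2073.
Total: 23 + 31 + 30 + 31 + 30 + 31 + 31 + 30 + 31 + 30 + 31 + 31 + 28 + 31 + 30 + 31 + 30 + 31 + 31 + 30 + 31 + 30 + 31 + 31 + 29 + 31 + 30 + 31 + 30 + 31 + 31 + 30 + 31 + 30 + 31 + 31 + 28 + 31 + 19 = 1169.

1169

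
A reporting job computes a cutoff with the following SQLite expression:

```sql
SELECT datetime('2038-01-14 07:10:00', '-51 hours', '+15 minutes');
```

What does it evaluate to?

2038-01-12 04:25:00

-51 hours from 2038-01-14 07:10:00 is 2038-01-12 04:10:00 (crosses midnight).
+15 minutes from 2038-01-12 04:10:00 is 2038-01-12 04:25:00.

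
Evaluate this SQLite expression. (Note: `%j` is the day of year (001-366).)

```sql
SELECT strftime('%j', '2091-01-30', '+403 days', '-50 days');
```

First apply '+403 days', '-50 days': 2091-01-30 → 2092-01-18.
Day-of-year for 2092-01-18: days since 2092-01-01 inclusive = 18, zero-padded to 018.

018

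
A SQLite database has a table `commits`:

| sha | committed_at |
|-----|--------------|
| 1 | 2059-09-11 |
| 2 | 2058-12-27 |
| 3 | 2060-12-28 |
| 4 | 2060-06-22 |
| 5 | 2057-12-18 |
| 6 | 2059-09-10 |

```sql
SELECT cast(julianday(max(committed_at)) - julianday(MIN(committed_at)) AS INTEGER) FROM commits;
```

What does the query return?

MIN = 2057-12-18, MAX = 2060-12-28.
13 days remain in December 2057 after the 18th (31 − 18).
Full months from January 2058 through November 2060 contribute their day counts.
Then 28 days into December 2060.
Total: 13 + 31 + 28 + 31 + 30 + 31 + 30 + 31 + 31 + 30 + 31 + 30 + 31 + 31 + 28 + 31 + 30 + 31 + 30 + 31 + 31 + 30 + 31 + 30 + 31 + 31 + 29 + 31 + 30 + 31 + 30 + 31 + 31 + 30 + 31 + 30 + 28 = 1106.

1106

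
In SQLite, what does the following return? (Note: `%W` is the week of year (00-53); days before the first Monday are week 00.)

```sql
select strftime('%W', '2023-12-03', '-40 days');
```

First apply '-40 days': 2023-12-03 → 2023-10-24.
2023-10-24 is a Tuesday. SQLite's %W counts Mondays since the year started; the result is 43.

43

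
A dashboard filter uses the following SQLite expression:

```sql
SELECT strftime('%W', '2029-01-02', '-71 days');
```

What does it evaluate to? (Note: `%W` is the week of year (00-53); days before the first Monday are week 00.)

43

First apply '-71 days': 2029-01-02 → 2028-10-23.
2028-10-23 is a Monday. SQLite's %W counts Mondays since the year started; the result is 43.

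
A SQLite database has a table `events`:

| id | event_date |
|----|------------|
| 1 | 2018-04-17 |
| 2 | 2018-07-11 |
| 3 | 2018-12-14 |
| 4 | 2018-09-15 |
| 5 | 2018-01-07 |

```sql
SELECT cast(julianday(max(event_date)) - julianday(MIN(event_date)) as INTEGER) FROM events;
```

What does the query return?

MIN = 2018-01-07, MAX = 2018-12-14.
24 days remain in January 2018 after the 7th (31 − 7).
Full months from February 2018 through November 2018 contribute their day counts.
Then 14 days into December 2018.
Total: 24 + 28 + 31 + 30 + 31 + 30 + 31 + 31 + 30 + 31 + 30 + 14 = 341.

341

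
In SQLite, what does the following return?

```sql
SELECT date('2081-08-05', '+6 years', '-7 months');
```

Adding +6 years to 2081-08-05 gives 2087-08-05.
Adding -7 months to 2087-08-05 gives 2087-01-05.

2087-01-05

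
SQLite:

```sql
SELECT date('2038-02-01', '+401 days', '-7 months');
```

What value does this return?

2038-08-09

Applying '+401 days' to 2038-02-01: counting 401 days forward gives 2039-03-09.
Adding -7 months to 2039-03-09 gives 2038-08-09.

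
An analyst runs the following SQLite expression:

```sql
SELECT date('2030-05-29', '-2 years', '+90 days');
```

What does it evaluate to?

2028-08-27

Adding -2 years to 2030-05-29 gives 2028-05-29.
Applying '+90 days' to 2028-05-29: counting 90 days forward gives 2028-08-27.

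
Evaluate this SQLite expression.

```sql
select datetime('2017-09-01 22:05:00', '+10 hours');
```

2017-09-02 08:05:00

+10 hours from 2017-09-01 22:05:00 is 2017-09-02 08:05:00 (crosses midnight).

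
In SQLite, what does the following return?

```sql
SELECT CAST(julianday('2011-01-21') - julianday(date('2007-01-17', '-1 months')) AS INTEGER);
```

Adding -1 month to 2007-01-17 gives 2006-12-17.
14 days remain in December 2006 after the 17th (31 − 17).
Full months from January 2007 through December 2010 contribute their day counts.
Then 21 days into January 2011.
Total: 14 + 31 + 28 + 31 + 30 + 31 + 30 + 31 + 31 + 30 + 31 + 30 + 31 + 31 + 29 + 31 + 30 + 31 + 30 + 31 + 31 + 30 + 31 + 30 + 31 + 31 + 28 + 31 + 30 + 31 + 30 + 31 + 31 + 30 + 31 + 30 + 31 + 31 + 28 + 31 + 30 + 31 + 30 + 31 + 31 + 30 + 31 + 30 + 31 + 21 = 1496.

1496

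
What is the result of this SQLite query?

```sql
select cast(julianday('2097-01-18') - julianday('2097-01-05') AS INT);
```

Both dates are in January 2097: 18 − 5 = 13.

13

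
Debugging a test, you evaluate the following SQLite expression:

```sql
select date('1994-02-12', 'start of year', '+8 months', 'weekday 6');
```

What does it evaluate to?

1994-09-03

`start of year` rewinds 1994-02-12 to 1994-01-01.
Adding +8 months to 1994-01-01 gives 1994-09-01.
`weekday 6` advances to the next Saturday; 1994-09-01 is a Thursday, so it moves forward to 1994-09-03.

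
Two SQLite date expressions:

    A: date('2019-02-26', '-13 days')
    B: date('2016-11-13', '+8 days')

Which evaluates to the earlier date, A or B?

B

A = 2019-02-13.
B = 2016-11-21.
B is earlier.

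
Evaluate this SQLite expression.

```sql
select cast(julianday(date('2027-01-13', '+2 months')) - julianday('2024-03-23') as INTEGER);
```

1085

Adding +2 months to 2027-01-13 gives 2027-03-13.
8 days remain in March 2024 after the 23rd (31 − 23).
Full months from April 2024 through February 2027 contribute their day counts.
Then 13 days into March 2027.
Total: 8 + 30 + 31 + 30 + 31 + 31 + 30 + 31 + 30 + 31 + 31 + 28 + 31 + 30 + 31 + 30 + 31 + 31 + 30 + 31 + 30 + 31 + 31 + 28 + 31 + 30 + 31 + 30 + 31 + 31 + 30 + 31 + 30 + 31 + 31 + 28 + 13 = 1085.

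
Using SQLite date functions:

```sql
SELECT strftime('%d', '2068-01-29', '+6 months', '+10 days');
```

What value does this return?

First apply '+6 months', '+10 days': 2068-01-29 → 2068-08-08.
`%d` extracts the 2-digit day of month: 08.

08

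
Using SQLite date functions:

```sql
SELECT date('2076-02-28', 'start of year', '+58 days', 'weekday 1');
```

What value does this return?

2076-03-02

`start of year` rewinds 2076-02-28 to 2076-01-01.
Applying '+58 days' to 2076-01-01: counting 58 days forward gives 2076-02-28.
`weekday 1` advances to the next Monday; 2076-02-28 is a Friday, so it moves forward to 2076-03-02.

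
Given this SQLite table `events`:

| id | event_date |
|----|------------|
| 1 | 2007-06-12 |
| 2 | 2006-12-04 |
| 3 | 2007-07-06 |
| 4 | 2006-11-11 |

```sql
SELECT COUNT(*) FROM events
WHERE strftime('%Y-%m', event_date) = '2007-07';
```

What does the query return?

1

Rows with year-month 2007-07: 2007-07-06 → 1.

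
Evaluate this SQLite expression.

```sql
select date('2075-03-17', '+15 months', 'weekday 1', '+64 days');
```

Adding +15 months to 2075-03-17 gives 2076-06-17.
`weekday 1` advances to the next Monday; 2076-06-17 is a Wednesday, so it moves forward to 2076-06-22.
Applying '+64 days' to 2076-06-22: counting 64 days forward gives 2076-08-25.

2076-08-25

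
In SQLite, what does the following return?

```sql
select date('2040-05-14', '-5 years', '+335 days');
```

2036-04-13

Adding -5 years to 2040-05-14 gives 2035-05-14.
Applying '+335 days' to 2035-05-14: counting 335 days forward gives 2036-04-13.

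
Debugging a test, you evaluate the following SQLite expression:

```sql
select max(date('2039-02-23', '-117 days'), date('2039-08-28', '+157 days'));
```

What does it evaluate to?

2040-02-01

date('2039-02-23', '-117 days') → 2038-10-29.
date('2039-08-28', '+157 days') → 2040-02-01.
Later of the two is 2040-02-01.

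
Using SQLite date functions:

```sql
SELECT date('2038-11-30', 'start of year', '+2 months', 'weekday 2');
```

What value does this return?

2038-03-02

`start of year` rewinds 2038-11-30 to 2038-01-01.
Adding +2 months to 2038-01-01 gives 2038-03-01.
`weekday 2` advances to the next Tuesday; 2038-03-01 is a Monday, so it moves forward to 2038-03-02.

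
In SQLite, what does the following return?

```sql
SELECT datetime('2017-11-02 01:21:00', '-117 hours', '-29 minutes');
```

2017-10-28 03:52:00

-117 hours from 2017-11-02 01:21:00 is 2017-10-28 04:21:00 (crosses midnight).
-29 minutes from 2017-10-28 04:21:00 is 2017-10-28 03:52:00.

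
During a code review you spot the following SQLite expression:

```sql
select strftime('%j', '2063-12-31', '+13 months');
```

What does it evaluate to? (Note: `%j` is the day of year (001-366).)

031

First apply '+13 months': 2063-12-31 → 2065-01-31.
Day-of-year for 2065-01-31: days since 2065-01-01 inclusive = 31, zero-padded to 031.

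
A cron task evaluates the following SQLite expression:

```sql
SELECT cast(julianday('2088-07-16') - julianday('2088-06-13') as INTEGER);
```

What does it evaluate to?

33

17 days remain in June 2088 after the 13th (30 − 13).
Then 16 days into July 2088.
Total: 17 + 16 = 33.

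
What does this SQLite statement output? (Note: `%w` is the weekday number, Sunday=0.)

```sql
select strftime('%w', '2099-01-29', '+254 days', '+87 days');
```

First apply '+254 days', '+87 days': 2099-01-29 → 2100-01-05.
2100-01-05 is a Tuesday; with Sunday=0 that is 2.

2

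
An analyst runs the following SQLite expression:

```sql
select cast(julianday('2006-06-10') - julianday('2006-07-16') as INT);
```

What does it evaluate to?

20 days remain in June 2006 after the 10th (30 − 10).
Then 16 days into July 2006.
Total: 20 + 16 = 36.
The subtraction is earlier − later, so the result is −36 → -36.

-36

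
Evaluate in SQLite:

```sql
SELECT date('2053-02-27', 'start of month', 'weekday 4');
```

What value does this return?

2053-02-06

`start of month` rewinds 2053-02-27 to 2053-02-01.
`weekday 4` advances to the next Thursday; 2053-02-01 is a Saturday, so it moves forward to 2053-02-06.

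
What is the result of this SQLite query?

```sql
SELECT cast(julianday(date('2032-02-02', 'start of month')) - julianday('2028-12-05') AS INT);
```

1153

`start of month` rewinds 2032-02-02 to 2032-02-01.
26 days remain in December 2028 after the 5th (31 − 5).
Full months from January 2029 through January 2032 contribute their day counts.
Then 1 day into February 2032.
Total: 26 + 31 + 28 + 31 + 30 + 31 + 30 + 31 + 31 + 30 + 31 + 30 + 31 + 31 + 28 + 31 + 30 + 31 + 30 + 31 + 31 + 30 + 31 + 30 + 31 + 31 + 28 + 31 + 30 + 31 + 30 + 31 + 31 + 30 + 31 + 30 + 31 + 31 + 1 = 1153.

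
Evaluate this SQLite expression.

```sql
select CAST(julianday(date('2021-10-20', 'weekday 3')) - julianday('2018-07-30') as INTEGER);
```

`weekday 3` advances to the next Wednesday; 2021-10-20 is already a Wednesday, so it stays at 2021-10-20.
1 day remains in July 2018 after the 30th (31 − 30).
Full months from August 2018 through September 2021 contribute their day counts.
Then 20 days into October 2021.
Total: 1 + 31 + 30 + 31 + 30 + 31 + 31 + 28 + 31 + 30 + 31 + 30 + 31 + 31 + 30 + 31 + 30 + 31 + 31 + 29 + 31 + 30 + 31 + 30 + 31 + 31 + 30 + 31 + 30 + 31 + 31 + 28 + 31 + 30 + 31 + 30 + 31 + 31 + 30 + 20 = 1178.

1178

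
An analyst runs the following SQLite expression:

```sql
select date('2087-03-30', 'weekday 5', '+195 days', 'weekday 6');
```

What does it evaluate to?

2087-10-18

`weekday 5` advances to the next Friday; 2087-03-30 is a Sunday, so it moves forward to 2087-04-04.
Applying '+195 days' to 2087-04-04: counting 195 days forward gives 2087-10-16.
`weekday 6` advances to the next Saturday; 2087-10-16 is a Thursday, so it moves forward to 2087-10-18.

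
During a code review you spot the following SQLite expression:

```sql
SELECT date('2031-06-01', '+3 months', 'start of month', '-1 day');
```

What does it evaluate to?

Adding +3 months to 2031-06-01 gives 2031-09-01.
`start of month` rewinds 2031-09-01 to 2031-09-01.
Going back 1 day from 2031-09-01 reaches 2031-08-31 (last day of August, 31 days).

2031-08-31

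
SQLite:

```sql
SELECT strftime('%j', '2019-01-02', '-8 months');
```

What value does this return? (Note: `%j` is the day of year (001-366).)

122

First apply '-8 months': 2019-01-02 → 2018-05-02.
Day-of-year for 2018-05-02: days since 2018-01-01 inclusive = 122, zero-padded to 122.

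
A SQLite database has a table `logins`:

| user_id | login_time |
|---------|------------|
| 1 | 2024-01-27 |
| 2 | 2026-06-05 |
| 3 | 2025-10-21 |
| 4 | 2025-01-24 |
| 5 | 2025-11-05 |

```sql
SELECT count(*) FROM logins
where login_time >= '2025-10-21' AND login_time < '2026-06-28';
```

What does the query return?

Rows in [2025-10-21, 2026-06-28): 2026-06-05, 2025-10-21, 2025-11-05 → 3 rows.

3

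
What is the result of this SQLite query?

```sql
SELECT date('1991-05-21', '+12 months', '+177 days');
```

1992-11-14

Adding +12 months to 1991-05-21 gives 1992-05-21.
Applying '+177 days' to 1992-05-21: counting 177 days forward gives 1992-11-14.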